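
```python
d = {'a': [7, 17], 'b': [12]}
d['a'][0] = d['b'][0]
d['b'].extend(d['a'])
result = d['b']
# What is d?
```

After line 1: d = {'a': [7, 17], 'b': [12]}
After line 2 (a[0] = b[0] = 12): d = {'a': [12, 17], 'b': [12]}
After line 3 (b.extend(a) appends [12, 17]): d = {'a': [12, 17], 'b': [12, 12, 17]}
After line 4: result = d['b'] = [12, 12, 17]

{'a': [12, 17], 'b': [12, 12, 17]}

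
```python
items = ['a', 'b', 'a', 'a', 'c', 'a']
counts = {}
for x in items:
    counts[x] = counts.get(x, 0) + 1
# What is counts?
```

Initial: counts = {}, items = ['a', 'b', 'a', 'a', 'c', 'a']
See 'a': counts = {'a': 1}
See 'b': counts = {'a': 1, 'b': 1}
See 'a': counts = {'a': 2, 'b': 1}
See 'a': counts = {'a': 3, 'b': 1}
See 'c': counts = {'a': 3, 'b': 1, 'c': 1}
See 'a': counts = {'a': 4, 'b': 1, 'c': 1}

{'a': 4, 'b': 1, 'c': 1}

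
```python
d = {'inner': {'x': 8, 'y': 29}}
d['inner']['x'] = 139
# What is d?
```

After line 1: d = {'inner': {'x': 8, 'y': 29}}
After line 2 (inner x overwritten): d = {'inner': {'x': 139, 'y': 29}}

{'inner': {'x': 139, 'y': 29}}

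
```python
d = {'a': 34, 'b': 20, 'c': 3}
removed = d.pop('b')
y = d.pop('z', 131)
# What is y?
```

After line 1: d = {'a': 34, 'b': 20, 'c': 3}
After line 2 (pop 'b' returns 20): d = {'a': 34, 'c': 3}, removed = 20
After line 3 (pop 'z' missing, returns default 131): d = {'a': 34, 'c': 3}, y = 131

131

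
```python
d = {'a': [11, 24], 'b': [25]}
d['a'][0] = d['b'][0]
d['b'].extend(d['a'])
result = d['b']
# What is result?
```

After line 1: d = {'a': [11, 24], 'b': [25]}
After line 2 (a[0] = b[0] = 25): d = {'a': [25, 24], 'b': [25]}
After line 3 (b.extend(a) appends [25, 24]): d = {'a': [25, 24], 'b': [25, 25, 24]}
After line 4: result = d['b'] = [25, 25, 24]

[25, 25, 24]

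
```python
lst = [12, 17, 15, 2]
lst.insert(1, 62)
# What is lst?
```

[12, 62, 17, 15, 2]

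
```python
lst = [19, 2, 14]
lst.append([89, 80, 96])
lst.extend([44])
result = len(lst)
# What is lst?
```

After line 1: lst = [19, 2, 14]
After line 2 (append adds [89, 80, 96] as single element): lst = [19, 2, 14, [89, 80, 96]]
After line 3 (extend unpacks [44], adds 44): lst = [19, 2, 14, [89, 80, 96], 44]
After line 4: result = len(lst) = 5

[19, 2, 14, [89, 80, 96], 44]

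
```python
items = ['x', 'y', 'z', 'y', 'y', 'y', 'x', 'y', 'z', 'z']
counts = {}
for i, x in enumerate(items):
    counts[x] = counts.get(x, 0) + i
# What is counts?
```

Initial: counts = {}, items = ['x', 'y', 'z', 'y', 'y', 'y', 'x', 'y', 'z', 'z']
i=0, x='x': counts = {'x': 0}
i=1, x='y': counts = {'x': 0, 'y': 1}
i=2, x='z': counts = {'x': 0, 'y': 1, 'z': 2}
i=3, x='y': counts = {'x': 0, 'y': 4, 'z': 2}
i=4, x='y': counts = {'x': 0, 'y': 8, 'z': 2}
i=5, x='y': counts = {'x': 0, 'y': 13, 'z': 2}
i=6, x='x': counts = {'x': 6, 'y': 13, 'z': 2}
i=7, x='y': counts = {'x': 6, 'y': 20, 'z': 2}
i=8, x='z': counts = {'x': 6, 'y': 20, 'z': 10}
i=9, x='z': counts = {'x': 6, 'y': 20, 'z': 19}

{'x': 6, 'y': 20, 'z': 19}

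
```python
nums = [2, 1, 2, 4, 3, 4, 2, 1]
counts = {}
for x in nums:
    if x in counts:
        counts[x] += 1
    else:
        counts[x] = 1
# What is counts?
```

Initial: counts = {}, nums = [2, 1, 2, 4, 3, 4, 2, 1]
See 2: counts = {2: 1}
See 1: counts = {2: 1, 1: 1}
See 2: counts = {2: 2, 1: 1}
See 4: counts = {2: 2, 1: 1, 4: 1}
See 3: counts = {2: 2, 1: 1, 4: 1, 3: 1}
See 4: counts = {2: 2, 1: 1, 4: 2, 3: 1}
See 2: counts = {2: 3, 1: 1, 4: 2, 3: 1}
See 1: counts = {2: 3, 1: 2, 4: 2, 3: 1}

{2: 3, 1: 2, 4: 2, 3: 1}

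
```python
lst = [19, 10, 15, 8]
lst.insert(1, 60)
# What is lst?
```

[19, 60, 10, 15, 8]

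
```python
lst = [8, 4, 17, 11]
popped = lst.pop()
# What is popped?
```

11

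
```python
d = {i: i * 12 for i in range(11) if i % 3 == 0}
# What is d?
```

{0: 0, 3: 36, 6: 72, 9: 108}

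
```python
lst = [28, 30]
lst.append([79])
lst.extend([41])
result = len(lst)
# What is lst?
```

After line 1: lst = [28, 30]
After line 2 (append adds [79] as single element): lst = [28, 30, [79]]
After line 3 (extend unpacks [41], adds 41): lst = [28, 30, [79], 41]
After line 4: result = len(lst) = 4

[28, 30, [79], 41]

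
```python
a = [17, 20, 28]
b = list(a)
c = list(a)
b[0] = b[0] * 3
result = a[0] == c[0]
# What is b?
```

After line 1: a = [17, 20, 28]
After line 2 (b = list(a), copy): a = [17, 20, 28], b = [17, 20, 28]
After line 3 (c = list(a) is a copy, new object): c = [17, 20, 28]
After line 4 (b[0] = 17 * 3 = 51; only b mutates (copy)): a = [17, 20, 28], b = [51, 20, 28], c = [17, 20, 28]
After line 5 (a[0] = 17, c[0] = 17; result = True)

[51, 20, 28]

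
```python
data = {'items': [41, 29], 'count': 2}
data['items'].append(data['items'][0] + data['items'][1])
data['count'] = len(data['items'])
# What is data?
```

After line 1: data = {'items': [41, 29], 'count': 2}
After line 2 (append 41 + 29 = 70): data = {'items': [41, 29, 70], 'count': 2}
After line 3 (count = len(items) = 3): data = {'items': [41, 29, 70], 'count': 3}

{'items': [41, 29, 70], 'count': 3}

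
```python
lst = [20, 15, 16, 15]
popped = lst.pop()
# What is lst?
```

[20, 15, 16]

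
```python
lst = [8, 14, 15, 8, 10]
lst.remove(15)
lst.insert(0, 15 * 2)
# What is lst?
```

After line 1: lst = [8, 14, 15, 8, 10]
After line 2 (remove first 15): lst = [8, 14, 8, 10]
After line 3 (insert 30 at index 0): lst = [30, 8, 14, 8, 10]

[30, 8, 14, 8, 10]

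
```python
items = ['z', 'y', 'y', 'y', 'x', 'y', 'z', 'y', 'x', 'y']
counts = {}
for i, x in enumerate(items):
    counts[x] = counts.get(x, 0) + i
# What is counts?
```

Initial: counts = {}, items = ['z', 'y', 'y', 'y', 'x', 'y', 'z', 'y', 'x', 'y']
i=0, x='z': counts = {'z': 0}
i=1, x='y': counts = {'z': 0, 'y': 1}
i=2, x='y': counts = {'z': 0, 'y': 3}
i=3, x='y': counts = {'z': 0, 'y': 6}
i=4, x='x': counts = {'z': 0, 'y': 6, 'x': 4}
i=5, x='y': counts = {'z': 0, 'y': 11, 'x': 4}
i=6, x='z': counts = {'z': 6, 'y': 11, 'x': 4}
i=7, x='y': counts = {'z': 6, 'y': 18, 'x': 4}
i=8, x='x': counts = {'z': 6, 'y': 18, 'x': 12}
i=9, x='y': counts = {'z': 6, 'y': 27, 'x': 12}

{'z': 6, 'y': 27, 'x': 12}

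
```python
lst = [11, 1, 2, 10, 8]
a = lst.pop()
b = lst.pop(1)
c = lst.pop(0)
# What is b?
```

After line 1: lst = [11, 1, 2, 10, 8]
After line 2 (pop() -> a = 8): lst = [11, 1, 2, 10]
After line 3 (pop(1) -> b = 1): lst = [11, 2, 10]
After line 4 (pop(0) -> c = 11): lst = [2, 10]

1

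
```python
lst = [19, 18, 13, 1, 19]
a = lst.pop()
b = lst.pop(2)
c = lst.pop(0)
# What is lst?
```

After line 1: lst = [19, 18, 13, 1, 19]
After line 2 (pop() -> a = 19): lst = [19, 18, 13, 1]
After line 3 (pop(2) -> b = 13): lst = [19, 18, 1]
After line 4 (pop(0) -> c = 19): lst = [18, 1]

[18, 1]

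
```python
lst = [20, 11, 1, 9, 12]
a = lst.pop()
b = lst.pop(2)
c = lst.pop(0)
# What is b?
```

After line 1: lst = [20, 11, 1, 9, 12]
After line 2 (pop() -> a = 12): lst = [20, 11, 1, 9]
After line 3 (pop(2) -> b = 1): lst = [20, 11, 9]
After line 4 (pop(0) -> c = 20): lst = [11, 9]

1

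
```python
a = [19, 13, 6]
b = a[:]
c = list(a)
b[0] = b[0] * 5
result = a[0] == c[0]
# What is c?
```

After line 1: a = [19, 13, 6]
After line 2 (b = a[:], copy): a = [19, 13, 6], b = [19, 13, 6]
After line 3 (c = list(a) is a copy, new object): c = [19, 13, 6]
After line 4 (b[0] = 19 * 5 = 95; only b mutates (copy)): a = [19, 13, 6], b = [95, 13, 6], c = [19, 13, 6]
After line 5 (a[0] = 19, c[0] = 19; result = True)

[19, 13, 6]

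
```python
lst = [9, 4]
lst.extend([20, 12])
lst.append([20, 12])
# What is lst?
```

After line 1: lst = [9, 4]
After line 2 (extend unpacks [20, 12]): lst = [9, 4, 20, 12]
After line 3 (append adds [20, 12] as single element): lst = [9, 4, 20, 12, [20, 12]]

[9, 4, 20, 12, [20, 12]]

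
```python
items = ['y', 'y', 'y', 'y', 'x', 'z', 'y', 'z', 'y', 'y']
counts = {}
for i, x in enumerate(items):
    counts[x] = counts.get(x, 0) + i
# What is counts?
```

Initial: counts = {}, items = ['y', 'y', 'y', 'y', 'x', 'z', 'y', 'z', 'y', 'y']
i=0, x='y': counts = {'y': 0}
i=1, x='y': counts = {'y': 1}
i=2, x='y': counts = {'y': 3}
i=3, x='y': counts = {'y': 6}
i=4, x='x': counts = {'y': 6, 'x': 4}
i=5, x='z': counts = {'y': 6, 'x': 4, 'z': 5}
i=6, x='y': counts = {'y': 12, 'x': 4, 'z': 5}
i=7, x='z': counts = {'y': 12, 'x': 4, 'z': 12}
i=8, x='y': counts = {'y': 20, 'x': 4, 'z': 12}
i=9, x='y': counts = {'y': 29, 'x': 4, 'z': 12}

{'y': 29, 'x': 4, 'z': 12}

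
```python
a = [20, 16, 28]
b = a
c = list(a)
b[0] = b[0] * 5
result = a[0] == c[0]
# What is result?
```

After line 1: a = [20, 16, 28]
After line 2 (b = a, alias): a = [20, 16, 28], b = [20, 16, 28]
After line 3 (c = list(a) is a copy, new object): c = [20, 16, 28]
After line 4 (b[0] = 20 * 5 = 100; mutates shared a/b): a = b = [100, 16, 28], c = [20, 16, 28]
After line 5 (a[0] = 100, c[0] = 20; result = False)

False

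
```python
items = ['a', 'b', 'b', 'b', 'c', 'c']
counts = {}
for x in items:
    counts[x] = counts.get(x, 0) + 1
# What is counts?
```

Initial: counts = {}, items = ['a', 'b', 'b', 'b', 'c', 'c']
See 'a': counts = {'a': 1}
See 'b': counts = {'a': 1, 'b': 1}
See 'b': counts = {'a': 1, 'b': 2}
See 'b': counts = {'a': 1, 'b': 3}
See 'c': counts = {'a': 1, 'b': 3, 'c': 1}
See 'c': counts = {'a': 1, 'b': 3, 'c': 2}

{'a': 1, 'b': 3, 'c': 2}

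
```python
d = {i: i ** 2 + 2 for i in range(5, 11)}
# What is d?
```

{5: 27, 6: 38, 7: 51, 8: 66, 9: 83, 10: 102}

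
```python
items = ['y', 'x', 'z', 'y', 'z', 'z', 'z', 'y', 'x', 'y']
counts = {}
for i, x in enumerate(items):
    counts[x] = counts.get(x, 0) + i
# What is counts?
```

Initial: counts = {}, items = ['y', 'x', 'z', 'y', 'z', 'z', 'z', 'y', 'x', 'y']
i=0, x='y': counts = {'y': 0}
i=1, x='x': counts = {'y': 0, 'x': 1}
i=2, x='z': counts = {'y': 0, 'x': 1, 'z': 2}
i=3, x='y': counts = {'y': 3, 'x': 1, 'z': 2}
i=4, x='z': counts = {'y': 3, 'x': 1, 'z': 6}
i=5, x='z': counts = {'y': 3, 'x': 1, 'z': 11}
i=6, x='z': counts = {'y': 3, 'x': 1, 'z': 17}
i=7, x='y': counts = {'y': 10, 'x': 1, 'z': 17}
i=8, x='x': counts = {'y': 10, 'x': 9, 'z': 17}
i=9, x='y': counts = {'y': 19, 'x': 9, 'z': 17}

{'y': 19, 'x': 9, 'z': 17}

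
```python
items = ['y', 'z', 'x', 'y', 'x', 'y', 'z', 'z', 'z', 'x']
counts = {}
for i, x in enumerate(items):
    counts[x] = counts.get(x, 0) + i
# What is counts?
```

Initial: counts = {}, items = ['y', 'z', 'x', 'y', 'x', 'y', 'z', 'z', 'z', 'x']
i=0, x='y': counts = {'y': 0}
i=1, x='z': counts = {'y': 0, 'z': 1}
i=2, x='x': counts = {'y': 0, 'z': 1, 'x': 2}
i=3, x='y': counts = {'y': 3, 'z': 1, 'x': 2}
i=4, x='x': counts = {'y': 3, 'z': 1, 'x': 6}
i=5, x='y': counts = {'y': 8, 'z': 1, 'x': 6}
i=6, x='z': counts = {'y': 8, 'z': 7, 'x': 6}
i=7, x='z': counts = {'y': 8, 'z': 14, 'x': 6}
i=8, x='z': counts = {'y': 8, 'z': 22, 'x': 6}
i=9, x='x': counts = {'y': 8, 'z': 22, 'x': 15}

{'y': 8, 'z': 22, 'x': 15}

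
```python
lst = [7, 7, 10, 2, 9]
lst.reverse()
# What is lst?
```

[9, 2, 10, 7, 7]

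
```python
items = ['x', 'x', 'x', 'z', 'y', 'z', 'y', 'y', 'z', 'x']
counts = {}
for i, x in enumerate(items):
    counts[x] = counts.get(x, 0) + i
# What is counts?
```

Initial: counts = {}, items = ['x', 'x', 'x', 'z', 'y', 'z', 'y', 'y', 'z', 'x']
i=0, x='x': counts = {'x': 0}
i=1, x='x': counts = {'x': 1}
i=2, x='x': counts = {'x': 3}
i=3, x='z': counts = {'x': 3, 'z': 3}
i=4, x='y': counts = {'x': 3, 'z': 3, 'y': 4}
i=5, x='z': counts = {'x': 3, 'z': 8, 'y': 4}
i=6, x='y': counts = {'x': 3, 'z': 8, 'y': 10}
i=7, x='y': counts = {'x': 3, 'z': 8, 'y': 17}
i=8, x='z': counts = {'x': 3, 'z': 16, 'y': 17}
i=9, x='x': counts = {'x': 12, 'z': 16, 'y': 17}

{'x': 12, 'z': 16, 'y': 17}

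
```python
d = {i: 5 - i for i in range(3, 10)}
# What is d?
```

{3: 2, 4: 1, 5: 0, 6: -1, 7: -2, 8: -3, 9: -4}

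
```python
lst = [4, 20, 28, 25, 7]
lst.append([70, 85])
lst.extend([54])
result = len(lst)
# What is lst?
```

After line 1: lst = [4, 20, 28, 25, 7]
After line 2 (append adds [70, 85] as single element): lst = [4, 20, 28, 25, 7, [70, 85]]
After line 3 (extend unpacks [54], adds 54): lst = [4, 20, 28, 25, 7, [70, 85], 54]
After line 4: result = len(lst) = 7

[4, 20, 28, 25, 7, [70, 85], 54]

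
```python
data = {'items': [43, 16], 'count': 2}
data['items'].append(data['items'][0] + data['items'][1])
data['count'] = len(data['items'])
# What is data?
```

After line 1: data = {'items': [43, 16], 'count': 2}
After line 2 (append 43 + 16 = 59): data = {'items': [43, 16, 59], 'count': 2}
After line 3 (count = len(items) = 3): data = {'items': [43, 16, 59], 'count': 3}

{'items': [43, 16, 59], 'count': 3}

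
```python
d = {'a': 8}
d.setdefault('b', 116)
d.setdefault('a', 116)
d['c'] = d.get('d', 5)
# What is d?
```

After line 1: d = {'a': 8}
After line 2 (setdefault adds 'b'=116): d = {'a': 8, 'b': 116}
After line 3 (setdefault 'a' no-op, already exists): d = {'a': 8, 'b': 116}
After line 4 (get('d', 5) returns default since 'd' not in d): d = {'a': 8, 'b': 116, 'c': 5}

{'a': 8, 'b': 116, 'c': 5}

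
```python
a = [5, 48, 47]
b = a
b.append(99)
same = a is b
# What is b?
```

After line 1: a = [5, 48, 47]
After line 2 (b = a is an alias, same object): a = [5, 48, 47], b = [5, 48, 47]
After line 3 (b.append mutates the shared list): a = [5, 48, 47, 99], b = [5, 48, 47, 99]
After line 4 (same = a is b; same object -> True): same = True

[5, 48, 47, 99]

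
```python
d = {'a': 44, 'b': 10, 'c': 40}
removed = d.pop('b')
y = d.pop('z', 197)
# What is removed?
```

After line 1: d = {'a': 44, 'b': 10, 'c': 40}
After line 2 (pop 'b' returns 10): d = {'a': 44, 'c': 40}, removed = 10
After line 3 (pop 'z' missing, returns default 197): d = {'a': 44, 'c': 40}, y = 197

10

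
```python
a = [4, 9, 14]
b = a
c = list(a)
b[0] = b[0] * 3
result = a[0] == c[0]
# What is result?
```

After line 1: a = [4, 9, 14]
After line 2 (b = a, alias): a = [4, 9, 14], b = [4, 9, 14]
After line 3 (c = list(a) is a copy, new object): c = [4, 9, 14]
After line 4 (b[0] = 4 * 3 = 12; mutates shared a/b): a = b = [12, 9, 14], c = [4, 9, 14]
After line 5 (a[0] = 12, c[0] = 4; result = False)

False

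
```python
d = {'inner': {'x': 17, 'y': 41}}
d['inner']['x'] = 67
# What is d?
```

After line 1: d = {'inner': {'x': 17, 'y': 41}}
After line 2 (inner x overwritten): d = {'inner': {'x': 67, 'y': 41}}

{'inner': {'x': 67, 'y': 41}}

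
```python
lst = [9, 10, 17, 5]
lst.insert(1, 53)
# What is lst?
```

[9, 53, 10, 17, 5]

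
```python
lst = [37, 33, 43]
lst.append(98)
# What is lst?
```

[37, 33, 43, 98]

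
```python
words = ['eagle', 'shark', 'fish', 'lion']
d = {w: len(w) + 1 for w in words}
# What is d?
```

{'eagle': 6, 'shark': 6, 'fish': 5, 'lion': 5}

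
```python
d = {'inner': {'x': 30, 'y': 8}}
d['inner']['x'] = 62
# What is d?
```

After line 1: d = {'inner': {'x': 30, 'y': 8}}
After line 2 (inner x overwritten): d = {'inner': {'x': 62, 'y': 8}}

{'inner': {'x': 62, 'y': 8}}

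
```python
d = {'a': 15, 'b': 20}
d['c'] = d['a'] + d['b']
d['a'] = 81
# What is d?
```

After line 1: d = {'a': 15, 'b': 20}
After line 2 (d['c'] = 15 + 20): d = {'a': 15, 'b': 20, 'c': 35}
After line 3: d = {'a': 81, 'b': 20, 'c': 35}

{'a': 81, 'b': 20, 'c': 35}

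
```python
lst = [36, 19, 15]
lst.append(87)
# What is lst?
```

[36, 19, 15, 87]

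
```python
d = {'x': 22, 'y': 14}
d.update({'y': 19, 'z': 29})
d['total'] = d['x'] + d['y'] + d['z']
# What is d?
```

After line 1: d = {'x': 22, 'y': 14}
After line 2 (y overwritten, z added): d = {'x': 22, 'y': 19, 'z': 29}
After line 3 (total = 22 + 19 + 29 = 70): d = {'x': 22, 'y': 19, 'z': 29, 'total': 70}

{'x': 22, 'y': 19, 'z': 29, 'total': 70}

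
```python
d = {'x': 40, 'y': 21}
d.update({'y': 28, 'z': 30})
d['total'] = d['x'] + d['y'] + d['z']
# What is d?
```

After line 1: d = {'x': 40, 'y': 21}
After line 2 (y overwritten, z added): d = {'x': 40, 'y': 28, 'z': 30}
After line 3 (total = 40 + 28 + 30 = 98): d = {'x': 40, 'y': 28, 'z': 30, 'total': 98}

{'x': 40, 'y': 28, 'z': 30, 'total': 98}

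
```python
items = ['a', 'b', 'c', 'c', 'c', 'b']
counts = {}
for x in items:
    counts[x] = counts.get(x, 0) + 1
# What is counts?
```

Initial: counts = {}, items = ['a', 'b', 'c', 'c', 'c', 'b']
See 'a': counts = {'a': 1}
See 'b': counts = {'a': 1, 'b': 1}
See 'c': counts = {'a': 1, 'b': 1, 'c': 1}
See 'c': counts = {'a': 1, 'b': 1, 'c': 2}
See 'c': counts = {'a': 1, 'b': 1, 'c': 3}
See 'b': counts = {'a': 1, 'b': 2, 'c': 3}

{'a': 1, 'b': 2, 'c': 3}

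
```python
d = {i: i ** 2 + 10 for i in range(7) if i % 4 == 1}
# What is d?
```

{1: 11, 5: 35}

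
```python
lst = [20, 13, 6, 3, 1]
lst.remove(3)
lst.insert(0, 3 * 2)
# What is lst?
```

After line 1: lst = [20, 13, 6, 3, 1]
After line 2 (remove first 3): lst = [20, 13, 6, 1]
After line 3 (insert 6 at index 0): lst = [6, 20, 13, 6, 1]

[6, 20, 13, 6, 1]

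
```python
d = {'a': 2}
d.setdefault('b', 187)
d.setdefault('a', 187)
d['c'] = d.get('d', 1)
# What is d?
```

After line 1: d = {'a': 2}
After line 2 (setdefault adds 'b'=187): d = {'a': 2, 'b': 187}
After line 3 (setdefault 'a' no-op, already exists): d = {'a': 2, 'b': 187}
After line 4 (get('d', 1) returns default since 'd' not in d): d = {'a': 2, 'b': 187, 'c': 1}

{'a': 2, 'b': 187, 'c': 1}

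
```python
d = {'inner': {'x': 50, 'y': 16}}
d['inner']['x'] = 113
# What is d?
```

After line 1: d = {'inner': {'x': 50, 'y': 16}}
After line 2 (inner x overwritten): d = {'inner': {'x': 113, 'y': 16}}

{'inner': {'x': 113, 'y': 16}}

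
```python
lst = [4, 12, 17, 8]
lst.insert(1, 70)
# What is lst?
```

[4, 70, 12, 17, 8]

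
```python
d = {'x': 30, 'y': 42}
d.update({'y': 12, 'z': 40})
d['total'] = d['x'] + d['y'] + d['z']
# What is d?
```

After line 1: d = {'x': 30, 'y': 42}
After line 2 (y overwritten, z added): d = {'x': 30, 'y': 12, 'z': 40}
After line 3 (total = 30 + 12 + 40 = 82): d = {'x': 30, 'y': 12, 'z': 40, 'total': 82}

{'x': 30, 'y': 12, 'z': 40, 'total': 82}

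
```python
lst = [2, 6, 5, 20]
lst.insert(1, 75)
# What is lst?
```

[2, 75, 6, 5, 20]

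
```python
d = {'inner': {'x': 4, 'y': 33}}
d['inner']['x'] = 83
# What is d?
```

After line 1: d = {'inner': {'x': 4, 'y': 33}}
After line 2 (inner x overwritten): d = {'inner': {'x': 83, 'y': 33}}

{'inner': {'x': 83, 'y': 33}}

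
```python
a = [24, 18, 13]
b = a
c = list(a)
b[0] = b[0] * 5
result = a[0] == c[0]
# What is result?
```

After line 1: a = [24, 18, 13]
After line 2 (b = a, alias): a = [24, 18, 13], b = [24, 18, 13]
After line 3 (c = list(a) is a copy, new object): c = [24, 18, 13]
After line 4 (b[0] = 24 * 5 = 120; mutates shared a/b): a = b = [120, 18, 13], c = [24, 18, 13]
After line 5 (a[0] = 120, c[0] = 24; result = False)

False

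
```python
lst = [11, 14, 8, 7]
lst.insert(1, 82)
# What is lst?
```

[11, 82, 14, 8, 7]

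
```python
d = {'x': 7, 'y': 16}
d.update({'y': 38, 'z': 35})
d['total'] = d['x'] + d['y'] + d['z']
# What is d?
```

After line 1: d = {'x': 7, 'y': 16}
After line 2 (y overwritten, z added): d = {'x': 7, 'y': 38, 'z': 35}
After line 3 (total = 7 + 38 + 35 = 80): d = {'x': 7, 'y': 38, 'z': 35, 'total': 80}

{'x': 7, 'y': 38, 'z': 35, 'total': 80}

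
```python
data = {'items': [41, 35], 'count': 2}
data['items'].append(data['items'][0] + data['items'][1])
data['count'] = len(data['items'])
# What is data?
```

After line 1: data = {'items': [41, 35], 'count': 2}
After line 2 (append 41 + 35 = 76): data = {'items': [41, 35, 76], 'count': 2}
After line 3 (count = len(items) = 3): data = {'items': [41, 35, 76], 'count': 3}

{'items': [41, 35, 76], 'count': 3}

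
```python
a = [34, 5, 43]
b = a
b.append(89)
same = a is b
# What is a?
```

After line 1: a = [34, 5, 43]
After line 2 (b = a is an alias, same object): a = [34, 5, 43], b = [34, 5, 43]
After line 3 (b.append mutates the shared list): a = [34, 5, 43, 89], b = [34, 5, 43, 89]
After line 4 (same = a is b; same object -> True): same = True

[34, 5, 43, 89]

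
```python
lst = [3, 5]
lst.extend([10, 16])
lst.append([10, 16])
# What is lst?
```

After line 1: lst = [3, 5]
After line 2 (extend unpacks [10, 16]): lst = [3, 5, 10, 16]
After line 3 (append adds [10, 16] as single element): lst = [3, 5, 10, 16, [10, 16]]

[3, 5, 10, 16, [10, 16]]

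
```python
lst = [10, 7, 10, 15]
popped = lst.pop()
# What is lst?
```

[10, 7, 10]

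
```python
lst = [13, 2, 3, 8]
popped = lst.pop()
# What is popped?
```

8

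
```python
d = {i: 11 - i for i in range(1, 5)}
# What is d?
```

{1: 10, 2: 9, 3: 8, 4: 7}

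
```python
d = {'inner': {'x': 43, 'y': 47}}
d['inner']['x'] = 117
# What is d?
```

After line 1: d = {'inner': {'x': 43, 'y': 47}}
After line 2 (inner x overwritten): d = {'inner': {'x': 117, 'y': 47}}

{'inner': {'x': 117, 'y': 47}}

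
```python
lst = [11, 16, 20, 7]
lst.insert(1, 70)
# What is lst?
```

[11, 70, 16, 20, 7]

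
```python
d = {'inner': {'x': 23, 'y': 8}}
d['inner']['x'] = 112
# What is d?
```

After line 1: d = {'inner': {'x': 23, 'y': 8}}
After line 2 (inner x overwritten): d = {'inner': {'x': 112, 'y': 8}}

{'inner': {'x': 112, 'y': 8}}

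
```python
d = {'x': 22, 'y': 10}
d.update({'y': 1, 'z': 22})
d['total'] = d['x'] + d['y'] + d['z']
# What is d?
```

After line 1: d = {'x': 22, 'y': 10}
After line 2 (y overwritten, z added): d = {'x': 22, 'y': 1, 'z': 22}
After line 3 (total = 22 + 1 + 22 = 45): d = {'x': 22, 'y': 1, 'z': 22, 'total': 45}

{'x': 22, 'y': 1, 'z': 22, 'total': 45}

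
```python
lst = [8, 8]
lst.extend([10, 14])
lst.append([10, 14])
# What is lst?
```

After line 1: lst = [8, 8]
After line 2 (extend unpacks [10, 14]): lst = [8, 8, 10, 14]
After line 3 (append adds [10, 14] as single element): lst = [8, 8, 10, 14, [10, 14]]

[8, 8, 10, 14, [10, 14]]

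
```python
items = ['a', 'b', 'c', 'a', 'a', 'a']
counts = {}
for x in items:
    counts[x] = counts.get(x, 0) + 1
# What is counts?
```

Initial: counts = {}, items = ['a', 'b', 'c', 'a', 'a', 'a']
See 'a': counts = {'a': 1}
See 'b': counts = {'a': 1, 'b': 1}
See 'c': counts = {'a': 1, 'b': 1, 'c': 1}
See 'a': counts = {'a': 2, 'b': 1, 'c': 1}
See 'a': counts = {'a': 3, 'b': 1, 'c': 1}
See 'a': counts = {'a': 4, 'b': 1, 'c': 1}

{'a': 4, 'b': 1, 'c': 1}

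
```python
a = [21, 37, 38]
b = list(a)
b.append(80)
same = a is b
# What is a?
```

After line 1: a = [21, 37, 38]
After line 2 (b = list(a) is a shallow copy, new object): a = [21, 37, 38], b = [21, 37, 38]
After line 3 (append only mutates b): a = [21, 37, 38], b = [21, 37, 38, 80]
After line 4 (same = a is b; different objects -> False): same = False

[21, 37, 38]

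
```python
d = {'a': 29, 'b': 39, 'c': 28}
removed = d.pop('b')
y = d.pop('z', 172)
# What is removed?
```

After line 1: d = {'a': 29, 'b': 39, 'c': 28}
After line 2 (pop 'b' returns 39): d = {'a': 29, 'c': 28}, removed = 39
After line 3 (pop 'z' missing, returns default 172): d = {'a': 29, 'c': 28}, y = 172

39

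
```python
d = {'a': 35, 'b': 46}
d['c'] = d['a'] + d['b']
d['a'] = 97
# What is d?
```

After line 1: d = {'a': 35, 'b': 46}
After line 2 (d['c'] = 35 + 46): d = {'a': 35, 'b': 46, 'c': 81}
After line 3: d = {'a': 97, 'b': 46, 'c': 81}

{'a': 97, 'b': 46, 'c': 81}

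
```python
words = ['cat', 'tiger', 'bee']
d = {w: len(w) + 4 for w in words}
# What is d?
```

{'cat': 7, 'tiger': 9, 'bee': 7}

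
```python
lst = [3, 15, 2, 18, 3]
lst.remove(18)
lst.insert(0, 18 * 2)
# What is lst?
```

After line 1: lst = [3, 15, 2, 18, 3]
After line 2 (remove first 18): lst = [3, 15, 2, 3]
After line 3 (insert 36 at index 0): lst = [36, 3, 15, 2, 3]

[36, 3, 15, 2, 3]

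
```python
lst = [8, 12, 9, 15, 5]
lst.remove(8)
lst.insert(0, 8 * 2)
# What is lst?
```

After line 1: lst = [8, 12, 9, 15, 5]
After line 2 (remove first 8): lst = [12, 9, 15, 5]
After line 3 (insert 16 at index 0): lst = [16, 12, 9, 15, 5]

[16, 12, 9, 15, 5]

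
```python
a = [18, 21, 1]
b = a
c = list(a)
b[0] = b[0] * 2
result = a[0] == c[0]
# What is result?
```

After line 1: a = [18, 21, 1]
After line 2 (b = a, alias): a = [18, 21, 1], b = [18, 21, 1]
After line 3 (c = list(a) is a copy, new object): c = [18, 21, 1]
After line 4 (b[0] = 18 * 2 = 36; mutates shared a/b): a = b = [36, 21, 1], c = [18, 21, 1]
After line 5 (a[0] = 36, c[0] = 18; result = False)

False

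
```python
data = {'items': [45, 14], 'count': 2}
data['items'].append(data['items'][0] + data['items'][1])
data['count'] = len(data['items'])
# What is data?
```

After line 1: data = {'items': [45, 14], 'count': 2}
After line 2 (append 45 + 14 = 59): data = {'items': [45, 14, 59], 'count': 2}
After line 3 (count = len(items) = 3): data = {'items': [45, 14, 59], 'count': 3}

{'items': [45, 14, 59], 'count': 3}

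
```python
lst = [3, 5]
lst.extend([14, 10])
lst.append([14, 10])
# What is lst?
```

After line 1: lst = [3, 5]
After line 2 (extend unpacks [14, 10]): lst = [3, 5, 14, 10]
After line 3 (append adds [14, 10] as single element): lst = [3, 5, 14, 10, [14, 10]]

[3, 5, 14, 10, [14, 10]]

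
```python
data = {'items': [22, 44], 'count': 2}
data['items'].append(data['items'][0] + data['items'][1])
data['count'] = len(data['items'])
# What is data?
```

After line 1: data = {'items': [22, 44], 'count': 2}
After line 2 (append 22 + 44 = 66): data = {'items': [22, 44, 66], 'count': 2}
After line 3 (count = len(items) = 3): data = {'items': [22, 44, 66], 'count': 3}

{'items': [22, 44, 66], 'count': 3}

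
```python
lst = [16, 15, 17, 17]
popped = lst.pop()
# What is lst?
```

[16, 15, 17]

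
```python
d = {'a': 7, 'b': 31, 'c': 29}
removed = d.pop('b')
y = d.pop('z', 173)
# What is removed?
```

After line 1: d = {'a': 7, 'b': 31, 'c': 29}
After line 2 (pop 'b' returns 31): d = {'a': 7, 'c': 29}, removed = 31
After line 3 (pop 'z' missing, returns default 173): d = {'a': 7, 'c': 29}, y = 173

31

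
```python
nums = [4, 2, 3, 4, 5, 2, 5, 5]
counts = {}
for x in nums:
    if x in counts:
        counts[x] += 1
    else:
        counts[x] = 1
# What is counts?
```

Initial: counts = {}, nums = [4, 2, 3, 4, 5, 2, 5, 5]
See 4: counts = {4: 1}
See 2: counts = {4: 1, 2: 1}
See 3: counts = {4: 1, 2: 1, 3: 1}
See 4: counts = {4: 2, 2: 1, 3: 1}
See 5: counts = {4: 2, 2: 1, 3: 1, 5: 1}
See 2: counts = {4: 2, 2: 2, 3: 1, 5: 1}
See 5: counts = {4: 2, 2: 2, 3: 1, 5: 2}
See 5: counts = {4: 2, 2: 2, 3: 1, 5: 3}

{4: 2, 2: 2, 3: 1, 5: 3}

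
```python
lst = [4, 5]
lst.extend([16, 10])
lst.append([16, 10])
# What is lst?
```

After line 1: lst = [4, 5]
After line 2 (extend unpacks [16, 10]): lst = [4, 5, 16, 10]
After line 3 (append adds [16, 10] as single element): lst = [4, 5, 16, 10, [16, 10]]

[4, 5, 16, 10, [16, 10]]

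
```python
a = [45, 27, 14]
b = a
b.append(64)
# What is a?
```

After line 1: a = [45, 27, 14]
After line 2 (b = a is an alias, same object): a = [45, 27, 14], b = [45, 27, 14]
After line 3 (b.append mutates the shared list): a = [45, 27, 14, 64], b = [45, 27, 14, 64]

[45, 27, 14, 64]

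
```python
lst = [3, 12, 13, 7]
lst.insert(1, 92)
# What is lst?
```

[3, 92, 12, 13, 7]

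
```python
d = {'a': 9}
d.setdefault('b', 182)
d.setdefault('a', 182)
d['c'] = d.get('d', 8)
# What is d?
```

After line 1: d = {'a': 9}
After line 2 (setdefault adds 'b'=182): d = {'a': 9, 'b': 182}
After line 3 (setdefault 'a' no-op, already exists): d = {'a': 9, 'b': 182}
After line 4 (get('d', 8) returns default since 'd' not in d): d = {'a': 9, 'b': 182, 'c': 8}

{'a': 9, 'b': 182, 'c': 8}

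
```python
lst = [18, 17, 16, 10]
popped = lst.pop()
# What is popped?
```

10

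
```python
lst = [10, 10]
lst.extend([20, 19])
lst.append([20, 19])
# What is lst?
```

After line 1: lst = [10, 10]
After line 2 (extend unpacks [20, 19]): lst = [10, 10, 20, 19]
After line 3 (append adds [20, 19] as single element): lst = [10, 10, 20, 19, [20, 19]]

[10, 10, 20, 19, [20, 19]]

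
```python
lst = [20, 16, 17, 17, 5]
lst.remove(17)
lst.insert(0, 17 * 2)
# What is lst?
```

After line 1: lst = [20, 16, 17, 17, 5]
After line 2 (remove first 17): lst = [20, 16, 17, 5]
After line 3 (insert 34 at index 0): lst = [34, 20, 16, 17, 5]

[34, 20, 16, 17, 5]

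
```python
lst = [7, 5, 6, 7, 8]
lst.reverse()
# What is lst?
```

[8, 7, 6, 5, 7]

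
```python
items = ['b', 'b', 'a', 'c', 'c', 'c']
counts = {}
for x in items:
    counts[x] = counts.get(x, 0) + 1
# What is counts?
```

Initial: counts = {}, items = ['b', 'b', 'a', 'c', 'c', 'c']
See 'b': counts = {'b': 1}
See 'b': counts = {'b': 2}
See 'a': counts = {'b': 2, 'a': 1}
See 'c': counts = {'b': 2, 'a': 1, 'c': 1}
See 'c': counts = {'b': 2, 'a': 1, 'c': 2}
See 'c': counts = {'b': 2, 'a': 1, 'c': 3}

{'b': 2, 'a': 1, 'c': 3}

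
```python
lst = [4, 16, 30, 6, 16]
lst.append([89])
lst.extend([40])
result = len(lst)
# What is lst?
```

After line 1: lst = [4, 16, 30, 6, 16]
After line 2 (append adds [89] as single element): lst = [4, 16, 30, 6, 16, [89]]
After line 3 (extend unpacks [40], adds 40): lst = [4, 16, 30, 6, 16, [89], 40]
After line 4: result = len(lst) = 7

[4, 16, 30, 6, 16, [89], 40]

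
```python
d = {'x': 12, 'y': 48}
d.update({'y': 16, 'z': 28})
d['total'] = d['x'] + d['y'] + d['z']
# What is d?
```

After line 1: d = {'x': 12, 'y': 48}
After line 2 (y overwritten, z added): d = {'x': 12, 'y': 16, 'z': 28}
After line 3 (total = 12 + 16 + 28 = 56): d = {'x': 12, 'y': 16, 'z': 28, 'total': 56}

{'x': 12, 'y': 16, 'z': 28, 'total': 56}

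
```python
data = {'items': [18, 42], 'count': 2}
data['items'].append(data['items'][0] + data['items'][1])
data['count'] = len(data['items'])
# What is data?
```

After line 1: data = {'items': [18, 42], 'count': 2}
After line 2 (append 18 + 42 = 60): data = {'items': [18, 42, 60], 'count': 2}
After line 3 (count = len(items) = 3): data = {'items': [18, 42, 60], 'count': 3}

{'items': [18, 42, 60], 'count': 3}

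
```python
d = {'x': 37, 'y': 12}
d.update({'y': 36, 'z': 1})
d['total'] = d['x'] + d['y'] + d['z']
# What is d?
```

After line 1: d = {'x': 37, 'y': 12}
After line 2 (y overwritten, z added): d = {'x': 37, 'y': 36, 'z': 1}
After line 3 (total = 37 + 36 + 1 = 74): d = {'x': 37, 'y': 36, 'z': 1, 'total': 74}

{'x': 37, 'y': 36, 'z': 1, 'total': 74}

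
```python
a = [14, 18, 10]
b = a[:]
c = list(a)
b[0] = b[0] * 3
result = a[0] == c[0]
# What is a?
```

After line 1: a = [14, 18, 10]
After line 2 (b = a[:], copy): a = [14, 18, 10], b = [14, 18, 10]
After line 3 (c = list(a) is a copy, new object): c = [14, 18, 10]
After line 4 (b[0] = 14 * 3 = 42; only b mutates (copy)): a = [14, 18, 10], b = [42, 18, 10], c = [14, 18, 10]
After line 5 (a[0] = 14, c[0] = 14; result = True)

[14, 18, 10]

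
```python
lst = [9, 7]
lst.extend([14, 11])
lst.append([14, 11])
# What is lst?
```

After line 1: lst = [9, 7]
After line 2 (extend unpacks [14, 11]): lst = [9, 7, 14, 11]
After line 3 (append adds [14, 11] as single element): lst = [9, 7, 14, 11, [14, 11]]

[9, 7, 14, 11, [14, 11]]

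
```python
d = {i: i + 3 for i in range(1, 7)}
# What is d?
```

{1: 4, 2: 5, 3: 6, 4: 7, 5: 8, 6: 9}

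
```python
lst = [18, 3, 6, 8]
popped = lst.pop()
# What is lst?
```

[18, 3, 6]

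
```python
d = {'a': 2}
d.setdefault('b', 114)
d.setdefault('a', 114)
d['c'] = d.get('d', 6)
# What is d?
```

After line 1: d = {'a': 2}
After line 2 (setdefault adds 'b'=114): d = {'a': 2, 'b': 114}
After line 3 (setdefault 'a' no-op, already exists): d = {'a': 2, 'b': 114}
After line 4 (get('d', 6) returns default since 'd' not in d): d = {'a': 2, 'b': 114, 'c': 6}

{'a': 2, 'b': 114, 'c': 6}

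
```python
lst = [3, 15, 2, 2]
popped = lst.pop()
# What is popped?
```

2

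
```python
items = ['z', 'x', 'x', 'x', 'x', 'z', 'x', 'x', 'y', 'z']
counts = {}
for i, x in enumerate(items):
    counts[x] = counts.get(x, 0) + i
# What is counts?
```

Initial: counts = {}, items = ['z', 'x', 'x', 'x', 'x', 'z', 'x', 'x', 'y', 'z']
i=0, x='z': counts = {'z': 0}
i=1, x='x': counts = {'z': 0, 'x': 1}
i=2, x='x': counts = {'z': 0, 'x': 3}
i=3, x='x': counts = {'z': 0, 'x': 6}
i=4, x='x': counts = {'z': 0, 'x': 10}
i=5, x='z': counts = {'z': 5, 'x': 10}
i=6, x='x': counts = {'z': 5, 'x': 16}
i=7, x='x': counts = {'z': 5, 'x': 23}
i=8, x='y': counts = {'z': 5, 'x': 23, 'y': 8}
i=9, x='z': counts = {'z': 14, 'x': 23, 'y': 8}

{'z': 14, 'x': 23, 'y': 8}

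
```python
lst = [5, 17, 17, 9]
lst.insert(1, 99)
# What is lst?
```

[5, 99, 17, 17, 9]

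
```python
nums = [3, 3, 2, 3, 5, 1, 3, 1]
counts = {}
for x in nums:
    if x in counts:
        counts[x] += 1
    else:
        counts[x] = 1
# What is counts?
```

Initial: counts = {}, nums = [3, 3, 2, 3, 5, 1, 3, 1]
See 3: counts = {3: 1}
See 3: counts = {3: 2}
See 2: counts = {3: 2, 2: 1}
See 3: counts = {3: 3, 2: 1}
See 5: counts = {3: 3, 2: 1, 5: 1}
See 1: counts = {3: 3, 2: 1, 5: 1, 1: 1}
See 3: counts = {3: 4, 2: 1, 5: 1, 1: 1}
See 1: counts = {3: 4, 2: 1, 5: 1, 1: 2}

{3: 4, 2: 1, 5: 1, 1: 2}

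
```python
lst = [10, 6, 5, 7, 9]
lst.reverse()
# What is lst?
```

[9, 7, 5, 6, 10]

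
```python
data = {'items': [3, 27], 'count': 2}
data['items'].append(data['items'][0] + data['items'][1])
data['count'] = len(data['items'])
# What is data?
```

After line 1: data = {'items': [3, 27], 'count': 2}
After line 2 (append 3 + 27 = 30): data = {'items': [3, 27, 30], 'count': 2}
After line 3 (count = len(items) = 3): data = {'items': [3, 27, 30], 'count': 3}

{'items': [3, 27, 30], 'count': 3}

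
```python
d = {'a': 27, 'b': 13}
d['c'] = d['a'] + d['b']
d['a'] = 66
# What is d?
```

After line 1: d = {'a': 27, 'b': 13}
After line 2 (d['c'] = 27 + 13): d = {'a': 27, 'b': 13, 'c': 40}
After line 3: d = {'a': 66, 'b': 13, 'c': 40}

{'a': 66, 'b': 13, 'c': 40}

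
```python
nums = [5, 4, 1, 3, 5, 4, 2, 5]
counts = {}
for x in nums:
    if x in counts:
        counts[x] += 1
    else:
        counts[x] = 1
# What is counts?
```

Initial: counts = {}, nums = [5, 4, 1, 3, 5, 4, 2, 5]
See 5: counts = {5: 1}
See 4: counts = {5: 1, 4: 1}
See 1: counts = {5: 1, 4: 1, 1: 1}
See 3: counts = {5: 1, 4: 1, 1: 1, 3: 1}
See 5: counts = {5: 2, 4: 1, 1: 1, 3: 1}
See 4: counts = {5: 2, 4: 2, 1: 1, 3: 1}
See 2: counts = {5: 2, 4: 2, 1: 1, 3: 1, 2: 1}
See 5: counts = {5: 3, 4: 2, 1: 1, 3: 1, 2: 1}

{5: 3, 4: 2, 1: 1, 3: 1, 2: 1}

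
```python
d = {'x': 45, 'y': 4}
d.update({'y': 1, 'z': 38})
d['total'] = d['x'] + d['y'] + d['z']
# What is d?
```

After line 1: d = {'x': 45, 'y': 4}
After line 2 (y overwritten, z added): d = {'x': 45, 'y': 1, 'z': 38}
After line 3 (total = 45 + 1 + 38 = 84): d = {'x': 45, 'y': 1, 'z': 38, 'total': 84}

{'x': 45, 'y': 1, 'z': 38, 'total': 84}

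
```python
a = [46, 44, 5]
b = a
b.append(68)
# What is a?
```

After line 1: a = [46, 44, 5]
After line 2 (b = a is an alias, same object): a = [46, 44, 5], b = [46, 44, 5]
After line 3 (b.append mutates the shared list): a = [46, 44, 5, 68], b = [46, 44, 5, 68]

[46, 44, 5, 68]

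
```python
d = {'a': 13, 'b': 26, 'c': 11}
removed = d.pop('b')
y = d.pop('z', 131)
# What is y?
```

After line 1: d = {'a': 13, 'b': 26, 'c': 11}
After line 2 (pop 'b' returns 26): d = {'a': 13, 'c': 11}, removed = 26
After line 3 (pop 'z' missing, returns default 131): d = {'a': 13, 'c': 11}, y = 131

131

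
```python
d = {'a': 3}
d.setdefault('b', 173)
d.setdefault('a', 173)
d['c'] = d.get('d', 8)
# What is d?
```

After line 1: d = {'a': 3}
After line 2 (setdefault adds 'b'=173): d = {'a': 3, 'b': 173}
After line 3 (setdefault 'a' no-op, already exists): d = {'a': 3, 'b': 173}
After line 4 (get('d', 8) returns default since 'd' not in d): d = {'a': 3, 'b': 173, 'c': 8}

{'a': 3, 'b': 173, 'c': 8}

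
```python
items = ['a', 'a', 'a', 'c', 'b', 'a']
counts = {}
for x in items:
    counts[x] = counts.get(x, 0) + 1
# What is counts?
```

Initial: counts = {}, items = ['a', 'a', 'a', 'c', 'b', 'a']
See 'a': counts = {'a': 1}
See 'a': counts = {'a': 2}
See 'a': counts = {'a': 3}
See 'c': counts = {'a': 3, 'c': 1}
See 'b': counts = {'a': 3, 'c': 1, 'b': 1}
See 'a': counts = {'a': 4, 'c': 1, 'b': 1}

{'a': 4, 'c': 1, 'b': 1}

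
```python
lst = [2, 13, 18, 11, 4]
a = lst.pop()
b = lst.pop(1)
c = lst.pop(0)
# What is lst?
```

After line 1: lst = [2, 13, 18, 11, 4]
After line 2 (pop() -> a = 4): lst = [2, 13, 18, 11]
After line 3 (pop(1) -> b = 13): lst = [2, 18, 11]
After line 4 (pop(0) -> c = 2): lst = [18, 11]

[18, 11]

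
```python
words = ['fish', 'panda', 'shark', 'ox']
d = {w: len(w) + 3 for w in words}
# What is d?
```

{'fish': 7, 'panda': 8, 'shark': 8, 'ox': 5}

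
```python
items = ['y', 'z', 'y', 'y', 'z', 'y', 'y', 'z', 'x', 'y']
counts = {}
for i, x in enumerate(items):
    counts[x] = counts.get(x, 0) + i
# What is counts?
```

Initial: counts = {}, items = ['y', 'z', 'y', 'y', 'z', 'y', 'y', 'z', 'x', 'y']
i=0, x='y': counts = {'y': 0}
i=1, x='z': counts = {'y': 0, 'z': 1}
i=2, x='y': counts = {'y': 2, 'z': 1}
i=3, x='y': counts = {'y': 5, 'z': 1}
i=4, x='z': counts = {'y': 5, 'z': 5}
i=5, x='y': counts = {'y': 10, 'z': 5}
i=6, x='y': counts = {'y': 16, 'z': 5}
i=7, x='z': counts = {'y': 16, 'z': 12}
i=8, x='x': counts = {'y': 16, 'z': 12, 'x': 8}
i=9, x='y': counts = {'y': 25, 'z': 12, 'x': 8}

{'y': 25, 'z': 12, 'x': 8}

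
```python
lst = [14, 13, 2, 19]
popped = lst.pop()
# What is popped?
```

19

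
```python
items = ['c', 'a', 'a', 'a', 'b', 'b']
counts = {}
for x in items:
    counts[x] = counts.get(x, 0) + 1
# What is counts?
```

Initial: counts = {}, items = ['c', 'a', 'a', 'a', 'b', 'b']
See 'c': counts = {'c': 1}
See 'a': counts = {'c': 1, 'a': 1}
See 'a': counts = {'c': 1, 'a': 2}
See 'a': counts = {'c': 1, 'a': 3}
See 'b': counts = {'c': 1, 'a': 3, 'b': 1}
See 'b': counts = {'c': 1, 'a': 3, 'b': 2}

{'c': 1, 'a': 3, 'b': 2}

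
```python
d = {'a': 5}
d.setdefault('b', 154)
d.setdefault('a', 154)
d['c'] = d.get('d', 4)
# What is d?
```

After line 1: d = {'a': 5}
After line 2 (setdefault adds 'b'=154): d = {'a': 5, 'b': 154}
After line 3 (setdefault 'a' no-op, already exists): d = {'a': 5, 'b': 154}
After line 4 (get('d', 4) returns default since 'd' not in d): d = {'a': 5, 'b': 154, 'c': 4}

{'a': 5, 'b': 154, 'c': 4}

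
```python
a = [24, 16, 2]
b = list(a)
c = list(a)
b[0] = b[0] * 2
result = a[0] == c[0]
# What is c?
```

After line 1: a = [24, 16, 2]
After line 2 (b = list(a), copy): a = [24, 16, 2], b = [24, 16, 2]
After line 3 (c = list(a) is a copy, new object): c = [24, 16, 2]
After line 4 (b[0] = 24 * 2 = 48; only b mutates (copy)): a = [24, 16, 2], b = [48, 16, 2], c = [24, 16, 2]
After line 5 (a[0] = 24, c[0] = 24; result = True)

[24, 16, 2]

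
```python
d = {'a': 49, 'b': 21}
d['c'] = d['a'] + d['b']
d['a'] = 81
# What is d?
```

After line 1: d = {'a': 49, 'b': 21}
After line 2 (d['c'] = 49 + 21): d = {'a': 49, 'b': 21, 'c': 70}
After line 3: d = {'a': 81, 'b': 21, 'c': 70}

{'a': 81, 'b': 21, 'c': 70}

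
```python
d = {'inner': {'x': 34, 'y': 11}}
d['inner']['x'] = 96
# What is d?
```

After line 1: d = {'inner': {'x': 34, 'y': 11}}
After line 2 (inner x overwritten): d = {'inner': {'x': 96, 'y': 11}}

{'inner': {'x': 96, 'y': 11}}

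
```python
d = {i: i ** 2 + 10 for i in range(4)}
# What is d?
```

{0: 10, 1: 11, 2: 14, 3: 19}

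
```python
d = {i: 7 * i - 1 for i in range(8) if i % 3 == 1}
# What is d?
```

{1: 6, 4: 27, 7: 48}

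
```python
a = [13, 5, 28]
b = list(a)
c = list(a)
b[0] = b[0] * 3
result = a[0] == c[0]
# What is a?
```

After line 1: a = [13, 5, 28]
After line 2 (b = list(a), copy): a = [13, 5, 28], b = [13, 5, 28]
After line 3 (c = list(a) is a copy, new object): c = [13, 5, 28]
After line 4 (b[0] = 13 * 3 = 39; only b mutates (copy)): a = [13, 5, 28], b = [39, 5, 28], c = [13, 5, 28]
After line 5 (a[0] = 13, c[0] = 13; result = True)

[13, 5, 28]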